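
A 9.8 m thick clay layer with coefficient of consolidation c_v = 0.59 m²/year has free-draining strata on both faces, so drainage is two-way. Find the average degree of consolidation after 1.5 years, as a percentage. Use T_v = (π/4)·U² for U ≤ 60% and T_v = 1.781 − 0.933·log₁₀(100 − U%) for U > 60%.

Drainage path length: H_d = H/2 = 4.9 m (double drainage).
T_v = c_v·t/H_d² = 0.59×1.5/4.9² = 0.03686.
T_v = 0.03686 corresponds to the U ≤ 60% branch:
U = √(4T_v/π) = 0.2166

U ≈ 21.7 %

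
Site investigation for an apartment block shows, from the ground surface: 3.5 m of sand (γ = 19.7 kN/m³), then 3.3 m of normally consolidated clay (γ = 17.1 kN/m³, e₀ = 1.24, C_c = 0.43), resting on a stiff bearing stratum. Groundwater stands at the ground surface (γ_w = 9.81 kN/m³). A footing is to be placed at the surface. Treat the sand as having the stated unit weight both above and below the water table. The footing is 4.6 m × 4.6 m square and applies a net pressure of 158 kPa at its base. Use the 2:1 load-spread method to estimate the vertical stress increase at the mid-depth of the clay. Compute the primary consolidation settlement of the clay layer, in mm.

S_c ≈ 155 mm

Mid-depth of clay below the ground surface: z = 3.5 + 3.3/2 = 5.15 m.
Total vertical stress at mid-clay: σ_v = 19.7×3.5 + 17.1×1.65 = 97.165 kPa.
Pore pressure: u = 9.81×(5.15 − 0) = 50.522 kPa.
Initial effective stress: σ'_0 = σ_v − u = 97.165 − 50.522 = 46.643 kPa.
Stress increase at mid-clay by the 2:1 spreading method:
Δσ = qBL/((B+z)(L+z)) = 158×4.6×4.6/((4.6+5.15)(4.6+5.15)) = 35.169 kPa
Final effective stress: σ'_f = σ'_0 + Δσ = 46.643 + 35.169 = 81.812 kPa.
Normally consolidated clay, so the full stress increment lies on the virgin compression line:
S_c = C_c·H/(1+e₀)·log₁₀(σ'_f/σ'_0) = 0.43×3.3/(1+1.24)×log₁₀(81.812/46.643)
    = 0.63348 × 0.24403 = 0.1546 m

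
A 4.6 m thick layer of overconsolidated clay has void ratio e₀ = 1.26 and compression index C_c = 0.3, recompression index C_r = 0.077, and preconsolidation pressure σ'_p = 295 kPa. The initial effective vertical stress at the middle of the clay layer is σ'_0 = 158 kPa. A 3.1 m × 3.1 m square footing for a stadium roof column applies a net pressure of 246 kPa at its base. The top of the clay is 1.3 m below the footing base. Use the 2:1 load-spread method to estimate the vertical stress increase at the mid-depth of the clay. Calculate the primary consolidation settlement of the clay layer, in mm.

S_c ≈ 19.6 mm

Mid-depth of clay below the footing base: z = 1.3 + 4.6/2 = 3.6 m.
Stress increase at mid-clay by the 2:1 spreading method:
Δσ = qBL/((B+z)(L+z)) = 246×3.1×3.1/((3.1+3.6)(3.1+3.6)) = 52.663 kPa
Final effective stress: σ'_f = 158 + 52.663 = 210.66 kPa.
σ'_f = 210.66 ≤ σ'_p = 295 kPa, so the clay remains overconsolidated and only the recompression index applies:
S_c = C_r·H/(1+e₀)·log₁₀(σ'_f/σ'_0) = 0.077×4.6/2.26×log₁₀(210.66/158)
    = 0.15673 × 0.12492 = 0.01958 m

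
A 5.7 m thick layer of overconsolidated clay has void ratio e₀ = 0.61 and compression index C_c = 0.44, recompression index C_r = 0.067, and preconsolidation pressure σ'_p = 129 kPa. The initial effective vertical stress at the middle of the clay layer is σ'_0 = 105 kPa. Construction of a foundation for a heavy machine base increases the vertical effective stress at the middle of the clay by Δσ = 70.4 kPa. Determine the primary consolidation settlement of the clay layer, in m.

S_c ≈ 0.229 m

Final effective stress: σ'_f = 105 + 70.4 = 175.4 kPa.
σ'_f = 175.4 > σ'_p = 129 kPa, so the stress path crosses the preconsolidation pressure — recompression up to σ'_p, then virgin compression beyond:
S_c = H/(1+e₀)·[C_r·log₁₀(σ'_p/σ'_0) + C_c·log₁₀(σ'_f/σ'_p)]
    = 5.7/1.61 × [0.067×log₁₀(129/105) + 0.44×log₁₀(175.4/129)]
    = 3.5404 × [0.0059898 + 0.058714] = 0.2291 m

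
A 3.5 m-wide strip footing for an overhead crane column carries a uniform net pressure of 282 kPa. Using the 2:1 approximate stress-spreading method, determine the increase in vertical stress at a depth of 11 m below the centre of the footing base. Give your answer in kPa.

Δσ_z ≈ 68.1 kPa

By the 2:1 method the load spreads at 1 horizontal : 2 vertical, so at depth z the loaded area has grown by z in each plan dimension:
Δσ = qB/(B+z) = 282×3.5/(3.5+11) = 68.069 kPa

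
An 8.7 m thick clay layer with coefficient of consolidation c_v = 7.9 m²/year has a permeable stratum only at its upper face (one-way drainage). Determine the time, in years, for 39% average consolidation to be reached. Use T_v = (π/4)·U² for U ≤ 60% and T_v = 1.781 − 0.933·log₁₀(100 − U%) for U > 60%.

t ≈ 1.14 years

Drainage path length: H_d = H = 8.7 m (single drainage).
U ≤ 60%: T_v = (π/4)·U² = (π/4)×0.39² = 0.11946.
t = T_v·H_d²/c_v = 0.11946×8.7²/7.9 = 1.145 years.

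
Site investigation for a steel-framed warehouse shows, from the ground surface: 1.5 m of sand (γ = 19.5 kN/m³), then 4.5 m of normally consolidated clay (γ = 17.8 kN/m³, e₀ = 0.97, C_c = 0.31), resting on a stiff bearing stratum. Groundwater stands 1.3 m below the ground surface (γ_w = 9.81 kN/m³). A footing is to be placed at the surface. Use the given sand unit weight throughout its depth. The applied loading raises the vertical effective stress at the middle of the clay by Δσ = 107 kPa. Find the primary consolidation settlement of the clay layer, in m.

Mid-depth of clay below the ground surface: z = 1.5 + 4.5/2 = 3.75 m.
Total vertical stress at mid-clay: σ_v = 19.5×1.5 + 17.8×2.25 = 69.3 kPa.
Pore pressure: u = 9.81×(3.75 − 1.3) = 24.035 kPa.
Initial effective stress: σ'_0 = σ_v − u = 69.3 − 24.035 = 45.265 kPa.
Final effective stress: σ'_f = σ'_0 + Δσ = 45.265 + 107 = 152.26 kPa.
Normally consolidated clay, so the full stress increment lies on the virgin compression line:
S_c = C_c·H/(1+e₀)·log₁₀(σ'_f/σ'_0) = 0.31×4.5/(1+0.97)×log₁₀(152.26/45.265)
    = 0.70812 × 0.52682 = 0.3731 m

S_c ≈ 0.373 m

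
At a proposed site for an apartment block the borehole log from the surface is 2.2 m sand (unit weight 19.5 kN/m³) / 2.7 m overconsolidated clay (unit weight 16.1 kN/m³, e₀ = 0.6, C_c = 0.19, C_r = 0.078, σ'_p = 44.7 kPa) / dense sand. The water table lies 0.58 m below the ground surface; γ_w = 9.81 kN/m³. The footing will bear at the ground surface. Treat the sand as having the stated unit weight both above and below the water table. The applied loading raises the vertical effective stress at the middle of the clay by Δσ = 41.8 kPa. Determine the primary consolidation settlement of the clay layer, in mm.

S_c ≈ 89.4 mm

Mid-depth of clay below the ground surface: z = 2.2 + 2.7/2 = 3.55 m.
Total vertical stress at mid-clay: σ_v = 19.5×2.2 + 16.1×1.35 = 64.635 kPa.
Pore pressure: u = 9.81×(3.55 − 0.58) = 29.136 kPa.
Initial effective stress: σ'_0 = σ_v − u = 64.635 − 29.136 = 35.499 kPa.
Final effective stress: σ'_f = 35.499 + 41.8 = 77.299 kPa.
σ'_f = 77.299 > σ'_p = 44.7 kPa, so the stress path crosses the preconsolidation pressure — recompression up to σ'_p, then virgin compression beyond:
S_c = H/(1+e₀)·[C_r·log₁₀(σ'_p/σ'_0) + C_c·log₁₀(σ'_f/σ'_p)]
    = 2.7/1.6 × [0.078×log₁₀(44.7/35.499) + 0.19×log₁₀(77.299/44.7)]
    = 1.6875 × [0.0078071 + 0.045195] = 0.08944 m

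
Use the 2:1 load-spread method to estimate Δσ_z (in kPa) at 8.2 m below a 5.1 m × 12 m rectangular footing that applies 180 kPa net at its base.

By the 2:1 method the load spreads at 1 horizontal : 2 vertical, so at depth z the loaded area has grown by z in each plan dimension:
Δσ = qBL/((B+z)(L+z)) = 180×5.1×12/((5.1+8.2)(12+8.2)) = 41.003 kPa

Δσ_z ≈ 41 kPa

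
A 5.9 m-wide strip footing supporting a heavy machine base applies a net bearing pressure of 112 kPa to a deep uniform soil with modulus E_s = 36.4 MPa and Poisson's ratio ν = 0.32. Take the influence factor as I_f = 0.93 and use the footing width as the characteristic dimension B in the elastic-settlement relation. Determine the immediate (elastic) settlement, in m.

S_e ≈ 0.0152 m

Immediate (elastic) settlement: S_e = q·B·(1−ν²)/E_s · I_f.
E_s = 36.4 MPa = 36400 kPa.
S_e = 112 × 5.9 × (1 − 0.32²) / 36400 × 0.93
    = 112 × 5.9 × 0.8976 / 36400 × 0.93
    = 0.01515 m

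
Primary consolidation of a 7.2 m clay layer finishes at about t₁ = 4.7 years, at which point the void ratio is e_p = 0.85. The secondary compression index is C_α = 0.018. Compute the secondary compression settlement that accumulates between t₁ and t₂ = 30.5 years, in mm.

S_s ≈ 56.9 mm

Secondary compression: S_s = C_α·H/(1+e_p)·log₁₀(t₂/t₁)
S_s = 0.018×7.2/(1+0.85)×log₁₀(30.5/4.7)
    = 0.07005 × 0.8122 = 0.0569 m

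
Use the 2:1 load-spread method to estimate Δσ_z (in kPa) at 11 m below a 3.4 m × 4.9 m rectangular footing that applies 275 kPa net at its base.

By the 2:1 method the load spreads at 1 horizontal : 2 vertical, so at depth z the loaded area has grown by z in each plan dimension:
Δσ = qBL/((B+z)(L+z)) = 275×3.4×4.9/((3.4+11)(4.9+11)) = 20.01 kPa

Δσ_z ≈ 20 kPa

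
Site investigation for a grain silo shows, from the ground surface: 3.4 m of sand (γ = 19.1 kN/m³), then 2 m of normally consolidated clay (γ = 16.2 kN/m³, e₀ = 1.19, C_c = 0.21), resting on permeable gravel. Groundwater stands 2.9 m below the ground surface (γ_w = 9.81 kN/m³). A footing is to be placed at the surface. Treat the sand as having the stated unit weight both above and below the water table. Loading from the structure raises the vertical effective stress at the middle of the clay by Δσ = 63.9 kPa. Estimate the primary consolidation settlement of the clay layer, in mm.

Mid-depth of clay below the ground surface: z = 3.4 + 2/2 = 4.4 m.
Total vertical stress at mid-clay: σ_v = 19.1×3.4 + 16.2×1 = 81.14 kPa.
Pore pressure: u = 9.81×(4.4 − 2.9) = 14.715 kPa.
Initial effective stress: σ'_0 = σ_v − u = 81.14 − 14.715 = 66.425 kPa.
Final effective stress: σ'_f = σ'_0 + Δσ = 66.425 + 63.9 = 130.32 kPa.
Normally consolidated clay, so the full stress increment lies on the virgin compression line:
S_c = C_c·H/(1+e₀)·log₁₀(σ'_f/σ'_0) = 0.21×2/(1+1.19)×log₁₀(130.32/66.425)
    = 0.19178 × 0.29268 = 0.05613 m

S_c ≈ 56.1 mm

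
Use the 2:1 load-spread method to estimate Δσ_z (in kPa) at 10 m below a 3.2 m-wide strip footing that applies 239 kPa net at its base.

By the 2:1 method the load spreads at 1 horizontal : 2 vertical, so at depth z the loaded area has grown by z in each plan dimension:
Δσ = qB/(B+z) = 239×3.2/(3.2+10) = 57.939 kPa

Δσ_z ≈ 57.9 kPa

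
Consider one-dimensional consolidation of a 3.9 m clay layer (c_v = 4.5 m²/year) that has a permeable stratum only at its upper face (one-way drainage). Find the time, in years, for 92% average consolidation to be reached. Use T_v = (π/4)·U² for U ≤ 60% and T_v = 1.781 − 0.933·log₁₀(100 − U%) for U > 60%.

Drainage path length: H_d = H = 3.9 m (single drainage).
U > 60%: T_v = 1.781 − 0.933·log₁₀(100 − 92) = 0.93842.
t = T_v·H_d²/c_v = 0.93842×3.9²/4.5 = 3.172 years.

t ≈ 3.17 years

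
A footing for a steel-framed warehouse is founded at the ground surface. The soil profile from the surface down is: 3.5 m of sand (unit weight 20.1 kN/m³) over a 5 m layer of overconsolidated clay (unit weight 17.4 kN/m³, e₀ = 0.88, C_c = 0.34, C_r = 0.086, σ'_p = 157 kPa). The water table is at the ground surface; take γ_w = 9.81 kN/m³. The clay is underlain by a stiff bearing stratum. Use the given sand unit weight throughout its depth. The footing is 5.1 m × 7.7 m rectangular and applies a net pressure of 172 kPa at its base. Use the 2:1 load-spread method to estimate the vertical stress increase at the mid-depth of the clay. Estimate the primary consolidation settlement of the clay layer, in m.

Mid-depth of clay below the ground surface: z = 3.5 + 5/2 = 6 m.
Total vertical stress at mid-clay: σ_v = 20.1×3.5 + 17.4×2.5 = 113.85 kPa.
Pore pressure: u = 9.81×(6 − 0) = 58.86 kPa.
Initial effective stress: σ'_0 = σ_v − u = 113.85 − 58.86 = 54.99 kPa.
Stress increase at mid-clay by the 2:1 spreading method:
Δσ = qBL/((B+z)(L+z)) = 172×5.1×7.7/((5.1+6)(7.7+6)) = 44.417 kPa
Final effective stress: σ'_f = 54.99 + 44.417 = 99.407 kPa.
σ'_f = 99.407 ≤ σ'_p = 157 kPa, so the clay remains overconsolidated and only the recompression index applies:
S_c = C_r·H/(1+e₀)·log₁₀(σ'_f/σ'_0) = 0.086×5/1.88×log₁₀(99.407/54.99)
    = 0.22873 × 0.25713 = 0.05881 m

S_c ≈ 0.0588 m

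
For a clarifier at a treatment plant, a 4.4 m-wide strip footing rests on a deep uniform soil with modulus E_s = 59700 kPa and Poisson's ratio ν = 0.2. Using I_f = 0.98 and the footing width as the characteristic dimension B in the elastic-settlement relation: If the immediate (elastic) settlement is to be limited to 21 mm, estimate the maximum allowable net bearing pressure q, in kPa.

q ≈ 303 kPa

S_e = q·B·(1−ν²)/E_s · I_f  ⇒  q = S_e·E_s / (B·(1−ν²)·I_f).
q = 0.021 × 59700 / (4.4 × 0.96 × 0.98) = 302.9 kPa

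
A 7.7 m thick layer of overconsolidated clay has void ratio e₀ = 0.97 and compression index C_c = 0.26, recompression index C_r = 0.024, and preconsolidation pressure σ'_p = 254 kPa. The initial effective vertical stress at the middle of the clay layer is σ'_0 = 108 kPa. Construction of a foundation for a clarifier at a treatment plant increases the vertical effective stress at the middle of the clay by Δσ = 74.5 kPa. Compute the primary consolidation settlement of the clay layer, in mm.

S_c ≈ 21.4 mm

Final effective stress: σ'_f = 108 + 74.5 = 182.5 kPa.
σ'_f = 182.5 ≤ σ'_p = 254 kPa, so the clay remains overconsolidated and only the recompression index applies:
S_c = C_r·H/(1+e₀)·log₁₀(σ'_f/σ'_0) = 0.024×7.7/1.97×log₁₀(182.5/108)
    = 0.093806 × 0.22784 = 0.02137 m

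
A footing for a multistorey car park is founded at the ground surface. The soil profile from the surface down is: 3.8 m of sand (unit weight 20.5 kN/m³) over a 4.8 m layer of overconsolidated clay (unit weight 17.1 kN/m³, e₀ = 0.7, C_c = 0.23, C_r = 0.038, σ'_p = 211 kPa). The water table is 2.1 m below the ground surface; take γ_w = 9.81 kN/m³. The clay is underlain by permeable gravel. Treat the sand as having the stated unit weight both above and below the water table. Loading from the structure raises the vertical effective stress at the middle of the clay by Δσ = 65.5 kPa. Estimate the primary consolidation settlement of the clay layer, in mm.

S_c ≈ 28.2 mm

Mid-depth of clay below the ground surface: z = 3.8 + 4.8/2 = 6.2 m.
Total vertical stress at mid-clay: σ_v = 20.5×3.8 + 17.1×2.4 = 118.94 kPa.
Pore pressure: u = 9.81×(6.2 − 2.1) = 40.221 kPa.
Initial effective stress: σ'_0 = σ_v − u = 118.94 − 40.221 = 78.719 kPa.
Final effective stress: σ'_f = 78.719 + 65.5 = 144.22 kPa.
σ'_f = 144.22 ≤ σ'_p = 211 kPa, so the clay remains overconsolidated and only the recompression index applies:
S_c = C_r·H/(1+e₀)·log₁₀(σ'_f/σ'_0) = 0.038×4.8/1.7×log₁₀(144.22/78.719)
    = 0.10729 × 0.26295 = 0.02821 m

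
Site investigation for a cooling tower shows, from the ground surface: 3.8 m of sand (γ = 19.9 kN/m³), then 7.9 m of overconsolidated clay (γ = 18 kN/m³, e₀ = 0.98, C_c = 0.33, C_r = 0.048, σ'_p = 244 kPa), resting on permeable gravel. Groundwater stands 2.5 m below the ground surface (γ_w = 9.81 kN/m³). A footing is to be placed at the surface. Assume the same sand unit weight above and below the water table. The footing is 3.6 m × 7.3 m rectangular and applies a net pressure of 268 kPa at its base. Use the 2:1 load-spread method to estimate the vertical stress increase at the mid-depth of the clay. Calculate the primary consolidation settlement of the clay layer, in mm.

Mid-depth of clay below the ground surface: z = 3.8 + 7.9/2 = 7.75 m.
Total vertical stress at mid-clay: σ_v = 19.9×3.8 + 18×3.95 = 146.72 kPa.
Pore pressure: u = 9.81×(7.75 − 2.5) = 51.503 kPa.
Initial effective stress: σ'_0 = σ_v − u = 146.72 − 51.503 = 95.217 kPa.
Stress increase at mid-clay by the 2:1 spreading method:
Δσ = qBL/((B+z)(L+z)) = 268×3.6×7.3/((3.6+7.75)(7.3+7.75)) = 41.231 kPa
Final effective stress: σ'_f = 95.217 + 41.231 = 136.45 kPa.
σ'_f = 136.45 ≤ σ'_p = 244 kPa, so the clay remains overconsolidated and only the recompression index applies:
S_c = C_r·H/(1+e₀)·log₁₀(σ'_f/σ'_0) = 0.048×7.9/1.98×log₁₀(136.45/95.217)
    = 0.19152 × 0.15626 = 0.02993 m

S_c ≈ 29.9 mm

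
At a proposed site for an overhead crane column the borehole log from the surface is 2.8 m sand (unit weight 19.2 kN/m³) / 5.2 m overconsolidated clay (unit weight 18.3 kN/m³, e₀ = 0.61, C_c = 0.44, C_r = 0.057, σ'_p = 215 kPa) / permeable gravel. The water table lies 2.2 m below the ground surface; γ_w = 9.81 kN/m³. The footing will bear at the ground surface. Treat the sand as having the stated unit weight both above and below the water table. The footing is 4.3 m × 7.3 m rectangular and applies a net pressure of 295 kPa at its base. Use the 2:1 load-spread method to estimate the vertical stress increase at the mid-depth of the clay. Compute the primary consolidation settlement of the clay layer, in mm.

S_c ≈ 58.4 mm

Mid-depth of clay below the ground surface: z = 2.8 + 5.2/2 = 5.4 m.
Total vertical stress at mid-clay: σ_v = 19.2×2.8 + 18.3×2.6 = 101.34 kPa.
Pore pressure: u = 9.81×(5.4 − 2.2) = 31.392 kPa.
Initial effective stress: σ'_0 = σ_v − u = 101.34 − 31.392 = 69.948 kPa.
Stress increase at mid-clay by the 2:1 spreading method:
Δσ = qBL/((B+z)(L+z)) = 295×4.3×7.3/((4.3+5.4)(7.3+5.4)) = 75.169 kPa
Final effective stress: σ'_f = 69.948 + 75.169 = 145.12 kPa.
σ'_f = 145.12 ≤ σ'_p = 215 kPa, so the clay remains overconsolidated and only the recompression index applies:
S_c = C_r·H/(1+e₀)·log₁₀(σ'_f/σ'_0) = 0.057×5.2/1.61×log₁₀(145.12/69.948)
    = 0.1841 × 0.31695 = 0.05835 m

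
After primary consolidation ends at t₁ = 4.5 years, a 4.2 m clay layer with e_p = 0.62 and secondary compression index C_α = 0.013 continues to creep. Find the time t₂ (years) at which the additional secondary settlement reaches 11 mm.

S_s = C_α·H/(1+e_p)·log₁₀(t₂/t₁) ⇒ log₁₀(t₂/t₁) = S_s·(1+e_p)/(C_α·H).
log₁₀(t₂/t₁) = 0.011 × (1+0.62) / (0.013×4.2) = 0.3264
t₂ = t₁ × 10^0.3264 = 4.5 × 2.12 = 9.541 years

t₂ ≈ 9.54 years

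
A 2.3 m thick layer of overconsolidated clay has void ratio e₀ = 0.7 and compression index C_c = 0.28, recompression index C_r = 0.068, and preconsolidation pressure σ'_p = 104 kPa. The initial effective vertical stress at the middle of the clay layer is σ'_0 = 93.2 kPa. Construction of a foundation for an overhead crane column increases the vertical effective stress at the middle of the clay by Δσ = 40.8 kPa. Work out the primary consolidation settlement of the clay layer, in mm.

Final effective stress: σ'_f = 93.2 + 40.8 = 134 kPa.
σ'_f = 134 > σ'_p = 104 kPa, so the stress path crosses the preconsolidation pressure — recompression up to σ'_p, then virgin compression beyond:
S_c = H/(1+e₀)·[C_r·log₁₀(σ'_p/σ'_0) + C_c·log₁₀(σ'_f/σ'_p)]
    = 2.3/1.7 × [0.068×log₁₀(104/93.2) + 0.28×log₁₀(134/104)]
    = 1.3529 × [0.003238 + 0.03082] = 0.04608 m

S_c ≈ 46.1 mm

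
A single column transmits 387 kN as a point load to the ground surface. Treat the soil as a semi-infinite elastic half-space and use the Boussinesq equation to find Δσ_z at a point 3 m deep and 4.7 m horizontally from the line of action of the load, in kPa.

Δσ_z ≈ 0.926 kPa

Boussinesq vertical stress below a point load on an elastic half-space:
Δσ_z = 3P/(2πz²) · [1 + (r/z)²]^(−5/2)
r/z = 4.7/3 = 1.5667; [1+(r/z)²]^(−5/2) = 0.045087.
Δσ_z = 3×387/(2π×3²) × 0.045087 = 20.531 × 0.045087 = 0.9257 kPa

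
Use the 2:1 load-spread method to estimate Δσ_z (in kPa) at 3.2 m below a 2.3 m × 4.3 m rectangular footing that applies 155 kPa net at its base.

By the 2:1 method the load spreads at 1 horizontal : 2 vertical, so at depth z the loaded area has grown by z in each plan dimension:
Δσ = qBL/((B+z)(L+z)) = 155×2.3×4.3/((2.3+3.2)(4.3+3.2)) = 37.162 kPa

Δσ_z ≈ 37.2 kPa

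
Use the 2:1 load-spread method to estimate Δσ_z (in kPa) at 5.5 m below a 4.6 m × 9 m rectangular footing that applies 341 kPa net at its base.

By the 2:1 method the load spreads at 1 horizontal : 2 vertical, so at depth z the loaded area has grown by z in each plan dimension:
Δσ = qBL/((B+z)(L+z)) = 341×4.6×9/((4.6+5.5)(9+5.5)) = 96.397 kPa

Δσ_z ≈ 96.4 kPa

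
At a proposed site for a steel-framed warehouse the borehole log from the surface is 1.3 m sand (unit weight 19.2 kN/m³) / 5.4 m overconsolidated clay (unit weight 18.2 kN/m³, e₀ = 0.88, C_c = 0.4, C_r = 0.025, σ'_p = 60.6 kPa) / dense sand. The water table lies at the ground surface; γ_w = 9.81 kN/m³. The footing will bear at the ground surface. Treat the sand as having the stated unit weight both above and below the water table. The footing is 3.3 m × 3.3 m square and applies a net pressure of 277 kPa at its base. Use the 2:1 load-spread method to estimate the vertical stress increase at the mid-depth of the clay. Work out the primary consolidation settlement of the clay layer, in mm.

S_c ≈ 223 mm

Mid-depth of clay below the ground surface: z = 1.3 + 5.4/2 = 4 m.
Total vertical stress at mid-clay: σ_v = 19.2×1.3 + 18.2×2.7 = 74.1 kPa.
Pore pressure: u = 9.81×(4 − 0) = 39.24 kPa.
Initial effective stress: σ'_0 = σ_v − u = 74.1 − 39.24 = 34.86 kPa.
Stress increase at mid-clay by the 2:1 spreading method:
Δσ = qBL/((B+z)(L+z)) = 277×3.3×3.3/((3.3+4)(3.3+4)) = 56.606 kPa
Final effective stress: σ'_f = 34.86 + 56.606 = 91.466 kPa.
σ'_f = 91.466 > σ'_p = 60.6 kPa, so the stress path crosses the preconsolidation pressure — recompression up to σ'_p, then virgin compression beyond:
S_c = H/(1+e₀)·[C_r·log₁₀(σ'_p/σ'_0) + C_c·log₁₀(σ'_f/σ'_p)]
    = 5.4/1.88 × [0.025×log₁₀(60.6/34.86) + 0.4×log₁₀(91.466/60.6)]
    = 2.8723 × [0.0060036 + 0.071515] = 0.2227 m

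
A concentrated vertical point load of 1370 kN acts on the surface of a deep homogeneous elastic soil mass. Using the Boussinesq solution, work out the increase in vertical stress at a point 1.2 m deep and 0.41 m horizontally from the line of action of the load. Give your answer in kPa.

Boussinesq vertical stress below a point load on an elastic half-space:
Δσ_z = 3P/(2πz²) · [1 + (r/z)²]^(−5/2)
r/z = 0.41/1.2 = 0.34167; [1+(r/z)²]^(−5/2) = 0.75879.
Δσ_z = 3×1370/(2π×1.2²) × 0.75879 = 454.25 × 0.75879 = 344.7 kPa

Δσ_z ≈ 345 kPa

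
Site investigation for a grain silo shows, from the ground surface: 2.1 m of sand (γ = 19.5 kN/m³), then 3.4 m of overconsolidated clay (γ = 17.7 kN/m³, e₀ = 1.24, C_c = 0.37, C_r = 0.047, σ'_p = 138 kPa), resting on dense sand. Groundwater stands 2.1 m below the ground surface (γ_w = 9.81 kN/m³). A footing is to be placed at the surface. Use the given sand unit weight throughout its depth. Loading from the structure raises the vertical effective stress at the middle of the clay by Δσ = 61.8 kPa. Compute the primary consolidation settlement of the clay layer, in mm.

S_c ≈ 23.5 mm

Mid-depth of clay below the ground surface: z = 2.1 + 3.4/2 = 3.8 m.
Total vertical stress at mid-clay: σ_v = 19.5×2.1 + 17.7×1.7 = 71.04 kPa.
Pore pressure: u = 9.81×(3.8 − 2.1) = 16.677 kPa.
Initial effective stress: σ'_0 = σ_v − u = 71.04 − 16.677 = 54.363 kPa.
Final effective stress: σ'_f = 54.363 + 61.8 = 116.16 kPa.
σ'_f = 116.16 ≤ σ'_p = 138 kPa, so the clay remains overconsolidated and only the recompression index applies:
S_c = C_r·H/(1+e₀)·log₁₀(σ'_f/σ'_0) = 0.047×3.4/2.24×log₁₀(116.16/54.363)
    = 0.071341 × 0.32975 = 0.02352 m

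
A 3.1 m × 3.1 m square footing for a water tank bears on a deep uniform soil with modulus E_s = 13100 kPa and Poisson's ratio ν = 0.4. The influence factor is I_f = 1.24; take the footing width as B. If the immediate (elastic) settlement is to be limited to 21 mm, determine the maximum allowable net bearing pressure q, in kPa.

q ≈ 85.2 kPa

S_e = q·B·(1−ν²)/E_s · I_f  ⇒  q = S_e·E_s / (B·(1−ν²)·I_f).
q = 0.021 × 13100 / (3.1 × 0.84 × 1.24) = 85.2 kPa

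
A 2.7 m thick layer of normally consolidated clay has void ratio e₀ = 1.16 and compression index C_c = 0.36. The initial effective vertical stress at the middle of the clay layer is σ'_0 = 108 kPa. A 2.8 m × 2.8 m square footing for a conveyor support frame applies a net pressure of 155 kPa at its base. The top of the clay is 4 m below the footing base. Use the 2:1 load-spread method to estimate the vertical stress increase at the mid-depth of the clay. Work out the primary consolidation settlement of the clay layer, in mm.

S_c ≈ 30.6 mm

Mid-depth of clay below the footing base: z = 4 + 2.7/2 = 5.35 m.
Stress increase at mid-clay by the 2:1 spreading method:
Δσ = qBL/((B+z)(L+z)) = 155×2.8×2.8/((2.8+5.35)(2.8+5.35)) = 18.295 kPa
Final effective stress: σ'_f = σ'_0 + Δσ = 108 + 18.295 = 126.3 kPa.
Normally consolidated clay, so the full stress increment lies on the virgin compression line:
S_c = C_c·H/(1+e₀)·log₁₀(σ'_f/σ'_0) = 0.36×2.7/(1+1.16)×log₁₀(126.3/108)
    = 0.45 × 0.06798 = 0.03059 m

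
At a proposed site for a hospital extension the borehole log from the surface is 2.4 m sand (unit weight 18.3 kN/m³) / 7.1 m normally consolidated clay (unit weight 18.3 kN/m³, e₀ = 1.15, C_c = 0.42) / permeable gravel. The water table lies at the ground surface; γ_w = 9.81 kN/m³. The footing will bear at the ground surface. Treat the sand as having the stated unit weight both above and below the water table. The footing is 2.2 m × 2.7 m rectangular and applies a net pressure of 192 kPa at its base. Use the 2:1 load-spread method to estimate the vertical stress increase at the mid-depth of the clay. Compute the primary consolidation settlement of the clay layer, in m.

Mid-depth of clay below the ground surface: z = 2.4 + 7.1/2 = 5.95 m.
Total vertical stress at mid-clay: σ_v = 18.3×2.4 + 18.3×3.55 = 108.89 kPa.
Pore pressure: u = 9.81×(5.95 − 0) = 58.37 kPa.
Initial effective stress: σ'_0 = σ_v − u = 108.89 − 58.37 = 50.52 kPa.
Stress increase at mid-clay by the 2:1 spreading method:
Δσ = qBL/((B+z)(L+z)) = 192×2.2×2.7/((2.2+5.95)(2.7+5.95)) = 16.178 kPa
Final effective stress: σ'_f = σ'_0 + Δσ = 50.52 + 16.178 = 66.698 kPa.
Normally consolidated clay, so the full stress increment lies on the virgin compression line:
S_c = C_c·H/(1+e₀)·log₁₀(σ'_f/σ'_0) = 0.42×7.1/(1+1.15)×log₁₀(66.698/50.52)
    = 1.387 × 0.12065 = 0.1673 m

S_c ≈ 0.167 m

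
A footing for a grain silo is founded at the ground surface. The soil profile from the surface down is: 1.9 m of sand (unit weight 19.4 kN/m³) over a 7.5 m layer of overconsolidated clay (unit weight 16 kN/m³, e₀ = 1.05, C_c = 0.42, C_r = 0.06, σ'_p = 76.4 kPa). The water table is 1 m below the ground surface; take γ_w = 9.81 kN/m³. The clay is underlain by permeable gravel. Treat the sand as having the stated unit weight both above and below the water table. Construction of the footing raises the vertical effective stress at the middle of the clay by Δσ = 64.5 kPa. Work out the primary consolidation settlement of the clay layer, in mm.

Mid-depth of clay below the ground surface: z = 1.9 + 7.5/2 = 5.65 m.
Total vertical stress at mid-clay: σ_v = 19.4×1.9 + 16×3.75 = 96.86 kPa.
Pore pressure: u = 9.81×(5.65 − 1) = 45.617 kPa.
Initial effective stress: σ'_0 = σ_v − u = 96.86 − 45.617 = 51.243 kPa.
Final effective stress: σ'_f = 51.243 + 64.5 = 115.74 kPa.
σ'_f = 115.74 > σ'_p = 76.4 kPa, so the stress path crosses the preconsolidation pressure — recompression up to σ'_p, then virgin compression beyond:
S_c = H/(1+e₀)·[C_r·log₁₀(σ'_p/σ'_0) + C_c·log₁₀(σ'_f/σ'_p)]
    = 7.5/2.05 × [0.06×log₁₀(76.4/51.243) + 0.42×log₁₀(115.74/76.4)]
    = 3.6585 × [0.010408 + 0.075764] = 0.3153 m

S_c ≈ 315 mm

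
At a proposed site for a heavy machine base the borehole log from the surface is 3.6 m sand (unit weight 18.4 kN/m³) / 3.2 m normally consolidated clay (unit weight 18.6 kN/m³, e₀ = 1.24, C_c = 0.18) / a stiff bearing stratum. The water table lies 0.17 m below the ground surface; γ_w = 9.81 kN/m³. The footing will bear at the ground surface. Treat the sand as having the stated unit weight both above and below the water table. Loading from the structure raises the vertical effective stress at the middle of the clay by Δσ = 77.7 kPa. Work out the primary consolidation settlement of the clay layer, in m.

S_c ≈ 0.109 m

Mid-depth of clay below the ground surface: z = 3.6 + 3.2/2 = 5.2 m.
Total vertical stress at mid-clay: σ_v = 18.4×3.6 + 18.6×1.6 = 96 kPa.
Pore pressure: u = 9.81×(5.2 − 0.17) = 49.344 kPa.
Initial effective stress: σ'_0 = σ_v − u = 96 − 49.344 = 46.656 kPa.
Final effective stress: σ'_f = σ'_0 + Δσ = 46.656 + 77.7 = 124.36 kPa.
Normally consolidated clay, so the full stress increment lies on the virgin compression line:
S_c = C_c·H/(1+e₀)·log₁₀(σ'_f/σ'_0) = 0.18×3.2/(1+1.24)×log₁₀(124.36/46.656)
    = 0.25714 × 0.42577 = 0.1095 m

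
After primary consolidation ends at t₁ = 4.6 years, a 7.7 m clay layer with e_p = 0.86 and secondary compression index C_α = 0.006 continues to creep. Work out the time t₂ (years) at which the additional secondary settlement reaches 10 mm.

t₂ ≈ 11.6 years

S_s = C_α·H/(1+e_p)·log₁₀(t₂/t₁) ⇒ log₁₀(t₂/t₁) = S_s·(1+e_p)/(C_α·H).
log₁₀(t₂/t₁) = 0.01 × (1+0.86) / (0.006×7.7) = 0.4026
t₂ = t₁ × 10^0.4026 = 4.6 × 2.527 = 11.62 years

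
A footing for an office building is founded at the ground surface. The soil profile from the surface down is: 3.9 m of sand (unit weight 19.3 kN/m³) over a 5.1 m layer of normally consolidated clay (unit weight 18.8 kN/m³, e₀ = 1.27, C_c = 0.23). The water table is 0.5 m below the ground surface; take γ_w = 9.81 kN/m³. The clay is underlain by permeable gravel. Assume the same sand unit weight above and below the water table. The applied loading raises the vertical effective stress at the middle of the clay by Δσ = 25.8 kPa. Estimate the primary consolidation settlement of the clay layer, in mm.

S_c ≈ 75.2 mm

Mid-depth of clay below the ground surface: z = 3.9 + 5.1/2 = 6.45 m.
Total vertical stress at mid-clay: σ_v = 19.3×3.9 + 18.8×2.55 = 123.21 kPa.
Pore pressure: u = 9.81×(6.45 − 0.5) = 58.37 kPa.
Initial effective stress: σ'_0 = σ_v − u = 123.21 − 58.37 = 64.84 kPa.
Final effective stress: σ'_f = σ'_0 + Δσ = 64.84 + 25.8 = 90.64 kPa.
Normally consolidated clay, so the full stress increment lies on the virgin compression line:
S_c = C_c·H/(1+e₀)·log₁₀(σ'_f/σ'_0) = 0.23×5.1/(1+1.27)×log₁₀(90.64/64.84)
    = 0.51674 × 0.14548 = 0.07518 m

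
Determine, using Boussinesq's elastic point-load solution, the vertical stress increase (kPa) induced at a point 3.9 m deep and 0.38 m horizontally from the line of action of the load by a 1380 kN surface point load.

Δσ_z ≈ 42.3 kPa

Boussinesq vertical stress below a point load on an elastic half-space:
Δσ_z = 3P/(2πz²) · [1 + (r/z)²]^(−5/2)
r/z = 0.38/3.9 = 0.097436; [1+(r/z)²]^(−5/2) = 0.97665.
Δσ_z = 3×1380/(2π×3.9²) × 0.97665 = 43.32 × 0.97665 = 42.31 kPa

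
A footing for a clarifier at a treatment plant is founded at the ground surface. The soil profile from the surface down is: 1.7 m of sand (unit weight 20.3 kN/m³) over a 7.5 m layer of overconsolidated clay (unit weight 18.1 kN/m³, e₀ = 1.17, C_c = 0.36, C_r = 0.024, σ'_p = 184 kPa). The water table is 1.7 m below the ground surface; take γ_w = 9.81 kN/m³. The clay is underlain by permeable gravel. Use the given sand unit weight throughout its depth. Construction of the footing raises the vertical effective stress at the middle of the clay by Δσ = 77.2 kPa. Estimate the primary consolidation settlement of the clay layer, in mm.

Mid-depth of clay below the ground surface: z = 1.7 + 7.5/2 = 5.45 m.
Total vertical stress at mid-clay: σ_v = 20.3×1.7 + 18.1×3.75 = 102.38 kPa.
Pore pressure: u = 9.81×(5.45 − 1.7) = 36.788 kPa.
Initial effective stress: σ'_0 = σ_v − u = 102.38 − 36.788 = 65.592 kPa.
Final effective stress: σ'_f = 65.592 + 77.2 = 142.79 kPa.
σ'_f = 142.79 ≤ σ'_p = 184 kPa, so the clay remains overconsolidated and only the recompression index applies:
S_c = C_r·H/(1+e₀)·log₁₀(σ'_f/σ'_0) = 0.024×7.5/2.17×log₁₀(142.79/65.592)
    = 0.082949 × 0.33785 = 0.02802 m

S_c ≈ 28 mm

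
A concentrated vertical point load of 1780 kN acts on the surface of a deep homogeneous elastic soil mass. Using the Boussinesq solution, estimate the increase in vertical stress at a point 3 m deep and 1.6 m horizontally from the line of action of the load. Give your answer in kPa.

Boussinesq vertical stress below a point load on an elastic half-space:
Δσ_z = 3P/(2πz²) · [1 + (r/z)²]^(−5/2)
r/z = 1.6/3 = 0.53333; [1+(r/z)²]^(−5/2) = 0.53482.
Δσ_z = 3×1780/(2π×3²) × 0.53482 = 94.432 × 0.53482 = 50.5 kPa

Δσ_z ≈ 50.5 kPa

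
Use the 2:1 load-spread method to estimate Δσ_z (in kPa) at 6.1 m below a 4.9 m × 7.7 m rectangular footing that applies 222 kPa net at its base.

Δσ_z ≈ 55.2 kPa

By the 2:1 method the load spreads at 1 horizontal : 2 vertical, so at depth z the loaded area has grown by z in each plan dimension:
Δσ = qBL/((B+z)(L+z)) = 222×4.9×7.7/((4.9+6.1)(7.7+6.1)) = 55.178 kPa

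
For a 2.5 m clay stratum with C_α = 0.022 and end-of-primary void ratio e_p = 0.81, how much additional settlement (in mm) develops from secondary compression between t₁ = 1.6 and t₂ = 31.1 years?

S_s ≈ 39.2 mm

Secondary compression: S_s = C_α·H/(1+e_p)·log₁₀(t₂/t₁)
S_s = 0.022×2.5/(1+0.81)×log₁₀(31.1/1.6)
    = 0.03039 × 1.289 = 0.03916 m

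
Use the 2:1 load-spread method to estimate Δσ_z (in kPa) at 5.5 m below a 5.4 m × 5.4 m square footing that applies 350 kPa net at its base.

Δσ_z ≈ 85.9 kPa

By the 2:1 method the load spreads at 1 horizontal : 2 vertical, so at depth z the loaded area has grown by z in each plan dimension:
Δσ = qBL/((B+z)(L+z)) = 350×5.4×5.4/((5.4+5.5)(5.4+5.5)) = 85.902 kPa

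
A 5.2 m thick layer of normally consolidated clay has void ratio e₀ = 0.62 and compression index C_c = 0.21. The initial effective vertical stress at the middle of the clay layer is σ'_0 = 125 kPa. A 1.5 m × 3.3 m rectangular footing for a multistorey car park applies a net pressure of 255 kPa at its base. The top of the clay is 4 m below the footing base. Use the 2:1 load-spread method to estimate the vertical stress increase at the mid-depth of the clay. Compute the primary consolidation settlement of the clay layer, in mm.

Mid-depth of clay below the footing base: z = 4 + 5.2/2 = 6.6 m.
Stress increase at mid-clay by the 2:1 spreading method:
Δσ = qBL/((B+z)(L+z)) = 255×1.5×3.3/((1.5+6.6)(3.3+6.6)) = 15.741 kPa
Final effective stress: σ'_f = σ'_0 + Δσ = 125 + 15.741 = 140.74 kPa.
Normally consolidated clay, so the full stress increment lies on the virgin compression line:
S_c = C_c·H/(1+e₀)·log₁₀(σ'_f/σ'_0) = 0.21×5.2/(1+0.62)×log₁₀(140.74/125)
    = 0.67407 × 0.051508 = 0.03472 m

S_c ≈ 34.7 mm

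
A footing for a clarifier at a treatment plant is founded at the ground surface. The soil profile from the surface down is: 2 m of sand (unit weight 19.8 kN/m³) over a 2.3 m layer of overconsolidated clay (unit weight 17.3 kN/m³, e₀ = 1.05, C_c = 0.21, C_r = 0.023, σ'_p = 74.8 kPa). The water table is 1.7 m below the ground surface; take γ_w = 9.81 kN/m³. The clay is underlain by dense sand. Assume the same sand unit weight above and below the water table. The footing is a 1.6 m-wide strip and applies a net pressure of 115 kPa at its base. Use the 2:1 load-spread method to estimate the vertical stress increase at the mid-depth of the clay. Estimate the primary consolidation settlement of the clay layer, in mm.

Mid-depth of clay below the ground surface: z = 2 + 2.3/2 = 3.15 m.
Total vertical stress at mid-clay: σ_v = 19.8×2 + 17.3×1.15 = 59.495 kPa.
Pore pressure: u = 9.81×(3.15 − 1.7) = 14.225 kPa.
Initial effective stress: σ'_0 = σ_v − u = 59.495 − 14.225 = 45.27 kPa.
Stress increase at mid-clay by the 2:1 spreading method:
Δσ = qB/(B+z) = 115×1.6/(1.6+3.15) = 38.737 kPa
Final effective stress: σ'_f = 45.27 + 38.737 = 84.007 kPa.
σ'_f = 84.007 > σ'_p = 74.8 kPa, so the stress path crosses the preconsolidation pressure — recompression up to σ'_p, then virgin compression beyond:
S_c = H/(1+e₀)·[C_r·log₁₀(σ'_p/σ'_0) + C_c·log₁₀(σ'_f/σ'_p)]
    = 2.3/2.05 × [0.023×log₁₀(74.8/45.27) + 0.21×log₁₀(84.007/74.8)]
    = 1.122 × [0.0050161 + 0.010587] = 0.01751 m

S_c ≈ 17.5 mm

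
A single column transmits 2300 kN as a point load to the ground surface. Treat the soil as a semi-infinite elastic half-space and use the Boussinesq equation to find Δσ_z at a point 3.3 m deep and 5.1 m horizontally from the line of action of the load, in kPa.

Boussinesq vertical stress below a point load on an elastic half-space:
Δσ_z = 3P/(2πz²) · [1 + (r/z)²]^(−5/2)
r/z = 5.1/3.3 = 1.5455; [1+(r/z)²]^(−5/2) = 0.047316.
Δσ_z = 3×2300/(2π×3.3²) × 0.047316 = 100.84 × 0.047316 = 4.771 kPa

Δσ_z ≈ 4.77 kPa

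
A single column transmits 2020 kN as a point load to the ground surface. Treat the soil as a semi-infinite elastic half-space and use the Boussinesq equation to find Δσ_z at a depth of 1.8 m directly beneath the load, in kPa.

Δσ_z ≈ 298 kPa

Boussinesq vertical stress below a point load on an elastic half-space:
Δσ_z = 3P/(2πz²) · [1 + (r/z)²]^(−5/2)
r/z = 0/1.8 = 0; [1+(r/z)²]^(−5/2) = 1.
Δσ_z = 3×2020/(2π×1.8²) × 1 = 297.68 × 1 = 297.7 kPa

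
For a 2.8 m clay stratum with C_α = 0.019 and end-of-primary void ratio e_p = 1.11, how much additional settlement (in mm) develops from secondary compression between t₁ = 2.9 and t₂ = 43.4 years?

S_s ≈ 29.6 mm

Secondary compression: S_s = C_α·H/(1+e_p)·log₁₀(t₂/t₁)
S_s = 0.019×2.8/(1+1.11)×log₁₀(43.4/2.9)
    = 0.02521 × 1.175 = 0.02963 m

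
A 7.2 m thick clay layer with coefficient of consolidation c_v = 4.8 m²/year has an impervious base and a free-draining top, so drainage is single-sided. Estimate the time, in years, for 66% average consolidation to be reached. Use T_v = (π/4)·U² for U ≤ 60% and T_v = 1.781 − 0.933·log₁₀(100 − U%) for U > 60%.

t ≈ 3.8 years

Drainage path length: H_d = H = 7.2 m (single drainage).
U > 60%: T_v = 1.781 − 0.933·log₁₀(100 − 66) = 0.35213.
t = T_v·H_d²/c_v = 0.35213×7.2²/4.8 = 3.803 years.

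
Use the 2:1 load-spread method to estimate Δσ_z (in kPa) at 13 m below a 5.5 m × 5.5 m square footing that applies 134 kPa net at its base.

Δσ_z ≈ 11.8 kPa

By the 2:1 method the load spreads at 1 horizontal : 2 vertical, so at depth z the loaded area has grown by z in each plan dimension:
Δσ = qBL/((B+z)(L+z)) = 134×5.5×5.5/((5.5+13)(5.5+13)) = 11.844 kPa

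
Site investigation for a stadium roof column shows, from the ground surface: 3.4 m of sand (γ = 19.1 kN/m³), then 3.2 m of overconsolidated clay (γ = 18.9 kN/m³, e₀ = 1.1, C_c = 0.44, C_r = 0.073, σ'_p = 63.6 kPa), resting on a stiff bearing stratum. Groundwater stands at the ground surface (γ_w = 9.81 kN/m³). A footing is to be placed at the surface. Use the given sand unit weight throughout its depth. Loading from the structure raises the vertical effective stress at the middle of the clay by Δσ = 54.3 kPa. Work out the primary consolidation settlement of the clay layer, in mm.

Mid-depth of clay below the ground surface: z = 3.4 + 3.2/2 = 5 m.
Total vertical stress at mid-clay: σ_v = 19.1×3.4 + 18.9×1.6 = 95.18 kPa.
Pore pressure: u = 9.81×(5 − 0) = 49.05 kPa.
Initial effective stress: σ'_0 = σ_v − u = 95.18 − 49.05 = 46.13 kPa.
Final effective stress: σ'_f = 46.13 + 54.3 = 100.43 kPa.
σ'_f = 100.43 > σ'_p = 63.6 kPa, so the stress path crosses the preconsolidation pressure — recompression up to σ'_p, then virgin compression beyond:
S_c = H/(1+e₀)·[C_r·log₁₀(σ'_p/σ'_0) + C_c·log₁₀(σ'_f/σ'_p)]
    = 3.2/2.1 × [0.073×log₁₀(63.6/46.13) + 0.44×log₁₀(100.43/63.6)]
    = 1.5238 × [0.010182 + 0.087299] = 0.1485 m

S_c ≈ 149 mm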